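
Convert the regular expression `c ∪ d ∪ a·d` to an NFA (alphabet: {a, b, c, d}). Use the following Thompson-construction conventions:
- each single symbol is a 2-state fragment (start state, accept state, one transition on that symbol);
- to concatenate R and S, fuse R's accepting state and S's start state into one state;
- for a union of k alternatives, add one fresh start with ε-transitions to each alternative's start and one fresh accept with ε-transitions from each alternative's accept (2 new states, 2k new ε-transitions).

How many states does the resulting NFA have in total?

9

Recursing over subexpressions:
Each of the 4 symbol leaves contributes a 2-state fragment.
  a·d — 3 states
  c ∪ d ∪ a·d — 9 states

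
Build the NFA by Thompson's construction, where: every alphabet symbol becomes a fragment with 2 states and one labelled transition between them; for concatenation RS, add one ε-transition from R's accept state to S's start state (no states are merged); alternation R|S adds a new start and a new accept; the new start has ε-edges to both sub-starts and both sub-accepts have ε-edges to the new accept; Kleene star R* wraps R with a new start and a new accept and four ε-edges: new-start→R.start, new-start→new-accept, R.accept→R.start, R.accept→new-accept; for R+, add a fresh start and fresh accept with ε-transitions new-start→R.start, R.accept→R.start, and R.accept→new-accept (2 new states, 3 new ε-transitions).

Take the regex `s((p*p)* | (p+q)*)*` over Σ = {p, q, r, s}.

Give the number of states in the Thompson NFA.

22

Per subexpression:
Each of the 5 symbol leaves contributes a 2-state fragment.
  p* = 4 states
  p*p = 6 states
  (p*p)* = 8 states
  p+ = 4 states
  p+q = 6 states
  (p+q)* = 8 states
  (p*p)* | (p+q)* = 18 states
  ((p*p)* | (p+q)*)* = 20 states
  s((p*p)* | (p+q)*)* = 22 states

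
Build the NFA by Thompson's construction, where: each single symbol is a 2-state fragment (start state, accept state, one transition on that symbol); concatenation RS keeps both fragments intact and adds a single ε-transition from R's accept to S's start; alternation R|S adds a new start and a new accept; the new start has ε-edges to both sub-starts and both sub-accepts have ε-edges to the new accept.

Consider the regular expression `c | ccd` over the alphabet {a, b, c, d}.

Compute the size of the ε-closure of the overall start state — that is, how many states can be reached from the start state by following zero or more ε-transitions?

3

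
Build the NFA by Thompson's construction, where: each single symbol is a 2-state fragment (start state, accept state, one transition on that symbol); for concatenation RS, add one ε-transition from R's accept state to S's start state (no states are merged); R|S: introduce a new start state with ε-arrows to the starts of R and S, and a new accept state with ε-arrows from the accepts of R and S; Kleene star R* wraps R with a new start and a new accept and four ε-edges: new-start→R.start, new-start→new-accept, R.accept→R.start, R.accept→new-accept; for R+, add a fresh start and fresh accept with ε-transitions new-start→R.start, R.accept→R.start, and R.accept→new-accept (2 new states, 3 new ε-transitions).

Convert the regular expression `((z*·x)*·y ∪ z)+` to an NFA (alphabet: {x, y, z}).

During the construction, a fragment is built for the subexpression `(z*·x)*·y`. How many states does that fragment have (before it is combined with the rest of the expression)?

10

Fragment for `(z*·x)*·y`:
Each of the 3 symbol leaves contributes a 2-state fragment.
  z* — 4 states
  z*·x — 6 states
  (z*·x)* — 8 states
  (z*·x)*·y — 10 states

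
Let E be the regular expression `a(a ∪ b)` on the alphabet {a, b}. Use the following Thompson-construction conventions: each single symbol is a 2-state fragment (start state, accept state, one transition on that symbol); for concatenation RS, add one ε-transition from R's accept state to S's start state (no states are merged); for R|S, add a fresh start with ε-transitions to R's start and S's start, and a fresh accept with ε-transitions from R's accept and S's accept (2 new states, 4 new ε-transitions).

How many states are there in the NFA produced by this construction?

Per subexpression:
Each of the 3 symbol leaves contributes a 2-state fragment.
  a ∪ b → 6 states
  a(a ∪ b) → 8 states

8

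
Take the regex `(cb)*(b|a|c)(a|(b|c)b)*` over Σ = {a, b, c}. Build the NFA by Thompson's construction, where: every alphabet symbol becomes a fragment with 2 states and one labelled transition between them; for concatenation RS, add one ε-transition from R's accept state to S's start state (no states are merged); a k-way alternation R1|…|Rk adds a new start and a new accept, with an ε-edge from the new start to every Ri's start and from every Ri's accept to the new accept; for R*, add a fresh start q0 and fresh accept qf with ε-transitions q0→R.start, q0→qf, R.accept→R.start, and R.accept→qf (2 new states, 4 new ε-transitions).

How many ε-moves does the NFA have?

By structural recursion:
Each of the 9 symbol leaves contributes 0 ε-transitions.
  cb = 1 ε-transition
  (cb)* = 5 ε-transitions
  b|a|c = 6 ε-transitions
  b|c = 4 ε-transitions
  (b|c)b = 5 ε-transitions
  a|(b|c)b = 9 ε-transitions
  (a|(b|c)b)* = 13 ε-transitions
  (cb)*(b|a|c)(a|(b|c)b)* = 26 ε-transitions

26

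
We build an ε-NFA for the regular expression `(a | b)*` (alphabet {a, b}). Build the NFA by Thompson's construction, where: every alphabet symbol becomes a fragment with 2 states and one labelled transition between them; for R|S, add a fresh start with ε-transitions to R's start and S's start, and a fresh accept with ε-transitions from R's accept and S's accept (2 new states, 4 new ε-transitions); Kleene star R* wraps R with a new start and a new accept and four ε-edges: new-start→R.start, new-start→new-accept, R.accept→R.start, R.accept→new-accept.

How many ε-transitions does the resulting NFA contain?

8

Building bottom-up:
Each of the 2 symbol leaves contributes 0 ε-transitions.
  a | b → 4 ε-transitions
  (a | b)* → 8 ε-transitions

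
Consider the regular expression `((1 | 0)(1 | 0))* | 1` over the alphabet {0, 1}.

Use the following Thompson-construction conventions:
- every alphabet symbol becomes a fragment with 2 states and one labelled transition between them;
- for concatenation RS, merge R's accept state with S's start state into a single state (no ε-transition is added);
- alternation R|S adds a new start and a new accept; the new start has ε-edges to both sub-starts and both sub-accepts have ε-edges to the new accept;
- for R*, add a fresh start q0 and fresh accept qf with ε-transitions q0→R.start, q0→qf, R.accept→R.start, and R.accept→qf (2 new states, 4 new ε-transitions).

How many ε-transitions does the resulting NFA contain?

16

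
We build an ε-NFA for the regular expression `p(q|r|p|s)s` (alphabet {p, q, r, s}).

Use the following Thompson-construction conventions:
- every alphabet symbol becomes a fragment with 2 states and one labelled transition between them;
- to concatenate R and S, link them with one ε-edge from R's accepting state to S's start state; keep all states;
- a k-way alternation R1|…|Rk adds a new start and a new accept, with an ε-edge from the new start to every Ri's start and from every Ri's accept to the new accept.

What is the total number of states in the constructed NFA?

Bottom-up over the parse tree:
Each of the 6 symbol leaves contributes a 2-state fragment.
  q|r|p|s — 10 states
  p(q|r|p|s)s — 14 states

14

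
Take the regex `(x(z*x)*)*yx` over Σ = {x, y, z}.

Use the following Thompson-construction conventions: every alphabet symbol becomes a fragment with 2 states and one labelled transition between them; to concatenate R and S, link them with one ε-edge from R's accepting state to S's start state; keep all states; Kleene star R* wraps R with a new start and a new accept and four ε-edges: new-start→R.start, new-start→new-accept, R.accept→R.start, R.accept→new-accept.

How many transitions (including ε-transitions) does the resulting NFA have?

Per subexpression:
Each of the 5 symbol leaves contributes 1 transition (1 symbol, 0 ε).
  z* — 5 transitions (1 symbol, 4 ε)
  z*x — 7 transitions (2 symbol, 5 ε)
  (z*x)* — 11 transitions (2 symbol, 9 ε)
  x(z*x)* — 13 transitions (3 symbol, 10 ε)
  (x(z*x)*)* — 17 transitions (3 symbol, 14 ε)
  (x(z*x)*)*yx — 21 transitions (5 symbol, 16 ε)

21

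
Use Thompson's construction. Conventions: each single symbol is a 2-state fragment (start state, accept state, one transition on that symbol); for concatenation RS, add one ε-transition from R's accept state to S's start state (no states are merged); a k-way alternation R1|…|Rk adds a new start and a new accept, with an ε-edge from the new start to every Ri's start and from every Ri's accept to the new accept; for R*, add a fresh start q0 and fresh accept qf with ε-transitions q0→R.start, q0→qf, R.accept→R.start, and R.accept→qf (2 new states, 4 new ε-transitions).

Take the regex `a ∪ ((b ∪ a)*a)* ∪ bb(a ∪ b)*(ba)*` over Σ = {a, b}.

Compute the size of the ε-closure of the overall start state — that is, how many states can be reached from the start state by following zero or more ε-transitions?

12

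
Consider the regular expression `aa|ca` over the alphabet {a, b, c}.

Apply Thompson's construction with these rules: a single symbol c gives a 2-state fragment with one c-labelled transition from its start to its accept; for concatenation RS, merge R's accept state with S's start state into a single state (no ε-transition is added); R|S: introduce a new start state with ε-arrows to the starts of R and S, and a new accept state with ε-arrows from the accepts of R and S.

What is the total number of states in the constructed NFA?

Building bottom-up:
Each of the 4 symbol leaves contributes a 2-state fragment.
  aa — 3 states
  ca — 3 states
  aa|ca — 8 states

8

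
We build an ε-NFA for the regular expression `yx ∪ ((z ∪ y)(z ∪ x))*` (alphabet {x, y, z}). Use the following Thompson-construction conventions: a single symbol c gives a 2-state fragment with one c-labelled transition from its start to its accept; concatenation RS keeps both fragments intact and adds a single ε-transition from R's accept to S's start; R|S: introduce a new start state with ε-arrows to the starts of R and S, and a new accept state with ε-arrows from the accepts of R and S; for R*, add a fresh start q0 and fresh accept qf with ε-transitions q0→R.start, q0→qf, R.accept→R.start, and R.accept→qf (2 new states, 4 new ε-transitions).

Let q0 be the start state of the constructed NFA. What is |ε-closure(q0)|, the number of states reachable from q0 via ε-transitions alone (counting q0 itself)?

8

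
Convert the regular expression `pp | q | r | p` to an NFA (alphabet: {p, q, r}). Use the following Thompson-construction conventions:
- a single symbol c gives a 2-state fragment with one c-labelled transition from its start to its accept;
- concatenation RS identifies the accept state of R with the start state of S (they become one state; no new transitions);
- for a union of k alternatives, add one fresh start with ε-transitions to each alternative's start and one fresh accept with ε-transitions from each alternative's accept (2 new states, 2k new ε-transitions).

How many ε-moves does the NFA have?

8

Per subexpression:
Each of the 5 symbol leaves contributes 0 ε-transitions.
  pp → 0 ε-transitions
  pp | q | r | p → 8 ε-transitions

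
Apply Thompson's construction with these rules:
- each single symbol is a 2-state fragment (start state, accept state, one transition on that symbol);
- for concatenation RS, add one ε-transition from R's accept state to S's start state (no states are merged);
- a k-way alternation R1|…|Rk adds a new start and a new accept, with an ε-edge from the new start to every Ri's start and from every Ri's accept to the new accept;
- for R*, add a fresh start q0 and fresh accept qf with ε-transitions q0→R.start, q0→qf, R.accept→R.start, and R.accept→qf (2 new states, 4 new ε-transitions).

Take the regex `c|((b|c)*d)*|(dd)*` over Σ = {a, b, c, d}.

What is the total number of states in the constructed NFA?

22

Recursing over subexpressions:
Each of the 6 symbol leaves contributes a 2-state fragment.
  b|c — 6 states
  (b|c)* — 8 states
  (b|c)*d — 10 states
  ((b|c)*d)* — 12 states
  dd — 4 states
  (dd)* — 6 states
  c|((b|c)*d)*|(dd)* — 22 states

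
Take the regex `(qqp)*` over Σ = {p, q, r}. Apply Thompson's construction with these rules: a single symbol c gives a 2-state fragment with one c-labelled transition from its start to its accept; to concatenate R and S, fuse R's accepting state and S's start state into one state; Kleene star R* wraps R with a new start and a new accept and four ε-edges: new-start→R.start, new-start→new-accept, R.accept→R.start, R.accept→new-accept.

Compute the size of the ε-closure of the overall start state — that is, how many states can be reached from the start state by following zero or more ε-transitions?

3

Compute the ε-closure size of each fragment's start state recursively; a symbol fragment's start has no outgoing ε-edge, so its closure is just itself (size 1).
  qqp : C equals the left operand's closure size = 1 (its accept is not ε-reachable, so the closure stops there)
  (qqp)* : new start has ε-edges to the inner start and to the new accept, so C = 2 + 1 = 3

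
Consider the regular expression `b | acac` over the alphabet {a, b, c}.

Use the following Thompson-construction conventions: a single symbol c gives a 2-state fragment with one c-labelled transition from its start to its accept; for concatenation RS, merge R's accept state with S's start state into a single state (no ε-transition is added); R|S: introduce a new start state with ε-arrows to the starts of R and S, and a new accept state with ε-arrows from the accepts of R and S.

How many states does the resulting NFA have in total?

Per subexpression:
Each of the 5 symbol leaves contributes a 2-state fragment.
  acac = 5 states
  b | acac = 9 states

9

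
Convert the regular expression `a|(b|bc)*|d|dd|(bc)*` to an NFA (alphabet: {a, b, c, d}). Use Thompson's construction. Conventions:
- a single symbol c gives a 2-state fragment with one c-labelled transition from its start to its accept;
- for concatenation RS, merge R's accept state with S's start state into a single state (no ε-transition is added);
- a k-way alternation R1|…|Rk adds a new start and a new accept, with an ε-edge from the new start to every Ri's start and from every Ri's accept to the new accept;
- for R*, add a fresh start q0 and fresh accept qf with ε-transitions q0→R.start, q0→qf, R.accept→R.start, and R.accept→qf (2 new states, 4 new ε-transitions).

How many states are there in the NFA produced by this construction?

23

Bottom-up over the parse tree:
Each of the 9 symbol leaves contributes a 2-state fragment.
  bc — 3 states
  b|bc — 7 states
  (b|bc)* — 9 states
  dd — 3 states
  bc — 3 states
  (bc)* — 5 states
  a|(b|bc)*|d|dd|(bc)* — 23 states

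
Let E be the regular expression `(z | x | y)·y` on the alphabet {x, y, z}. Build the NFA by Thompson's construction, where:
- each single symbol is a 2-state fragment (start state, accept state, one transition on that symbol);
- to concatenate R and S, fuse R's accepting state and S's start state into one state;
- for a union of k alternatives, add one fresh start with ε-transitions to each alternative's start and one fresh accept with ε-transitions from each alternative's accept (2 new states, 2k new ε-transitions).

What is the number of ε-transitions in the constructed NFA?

6

By structural recursion:
Each of the 4 symbol leaves contributes 0 ε-transitions.
  z | x | y : 6 ε-transitions
  (z | x | y)·y : 6 ε-transitions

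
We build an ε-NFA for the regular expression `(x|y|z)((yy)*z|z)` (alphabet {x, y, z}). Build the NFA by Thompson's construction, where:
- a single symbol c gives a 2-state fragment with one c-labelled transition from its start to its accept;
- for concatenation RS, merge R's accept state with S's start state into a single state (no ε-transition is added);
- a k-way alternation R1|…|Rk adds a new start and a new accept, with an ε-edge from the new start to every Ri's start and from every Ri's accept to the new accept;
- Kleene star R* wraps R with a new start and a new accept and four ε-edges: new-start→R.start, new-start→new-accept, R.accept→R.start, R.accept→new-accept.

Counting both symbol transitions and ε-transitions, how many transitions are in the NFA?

21

Recursing over subexpressions:
Each of the 7 symbol leaves contributes 1 transition (1 symbol, 0 ε).
  x|y|z : 9 transitions (3 symbol, 6 ε)
  yy : 2 transitions (2 symbol, 0 ε)
  (yy)* : 6 transitions (2 symbol, 4 ε)
  (yy)*z : 7 transitions (3 symbol, 4 ε)
  (yy)*z|z : 12 transitions (4 symbol, 8 ε)
  (x|y|z)((yy)*z|z) : 21 transitions (7 symbol, 14 ε)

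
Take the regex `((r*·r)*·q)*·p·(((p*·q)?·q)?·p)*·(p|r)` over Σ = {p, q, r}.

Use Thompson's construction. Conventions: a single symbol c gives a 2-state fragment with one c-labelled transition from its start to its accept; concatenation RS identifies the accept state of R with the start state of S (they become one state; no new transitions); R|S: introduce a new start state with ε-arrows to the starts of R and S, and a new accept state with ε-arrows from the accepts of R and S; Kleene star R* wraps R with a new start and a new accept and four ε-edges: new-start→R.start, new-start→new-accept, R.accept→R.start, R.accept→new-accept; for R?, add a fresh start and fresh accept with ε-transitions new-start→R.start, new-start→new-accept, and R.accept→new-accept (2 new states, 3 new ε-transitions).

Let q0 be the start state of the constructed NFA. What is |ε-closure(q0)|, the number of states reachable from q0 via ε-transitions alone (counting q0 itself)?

Compute the ε-closure size of each fragment's start state recursively; a symbol fragment's start has no outgoing ε-edge, so its closure is just itself (size 1).
  r* : the star's fresh start ε-reaches both the body's start and the fresh accept: |closure| = 2 + 1 = 3
  r*·r : the left operand accepts ε, so the closure extends into the next operand (the shared merged state is already counted); |closure| = 3 + (1−1) = 3
  (r*·r)* : |closure| = 1 (new start) + 3 (body) + 1 (new accept) = 5
  (r*·r)*·q : |closure| = 5 + (1−1) = 5 (closure spills across the concat boundary because the left factor accepts ε)
  ((r*·r)*·q)* : new start has ε-edges to the inner start and to the new accept, so |closure| = 2 + 5 = 7
  p* : the star's fresh start ε-reaches both the body's start and the fresh accept: |closure| = 2 + 1 = 3
  p*·q : |closure| = 3 + (1−1) = 3 (closure spills across the concat boundary because the left factor accepts ε)
  (p*·q)? : new start has ε-edges to the inner start and to the new accept, so |closure| = 2 + 3 = 5
  (p*·q)?·q : |closure| = 5 + (1−1) = 5 (closure spills across the concat boundary because the left factor accepts ε)
  ((p*·q)?·q)? : |closure| = 1 (new start) + 5 (body) + 1 (new accept, via ε) = 7
  ((p*·q)?·q)?·p : the left operand accepts ε, so the closure extends into the next operand (the shared merged state is already counted); |closure| = 7 + (1−1) = 7
  (((p*·q)?·q)?·p)* : the star's fresh start ε-reaches both the body's start and the fresh accept: |closure| = 2 + 7 = 9
  p|r : |closure| = 1 + 1 + 1 = 3 (the new accept is not ε-reachable since no branch accepts ε)
  ((r*·r)*·q)*·p·(((p*·q)?·q)?·p)*·(p|r) : |closure| = 7 + (1−1) = 7 (closure spills across the concat boundary because the left factor accepts ε)

7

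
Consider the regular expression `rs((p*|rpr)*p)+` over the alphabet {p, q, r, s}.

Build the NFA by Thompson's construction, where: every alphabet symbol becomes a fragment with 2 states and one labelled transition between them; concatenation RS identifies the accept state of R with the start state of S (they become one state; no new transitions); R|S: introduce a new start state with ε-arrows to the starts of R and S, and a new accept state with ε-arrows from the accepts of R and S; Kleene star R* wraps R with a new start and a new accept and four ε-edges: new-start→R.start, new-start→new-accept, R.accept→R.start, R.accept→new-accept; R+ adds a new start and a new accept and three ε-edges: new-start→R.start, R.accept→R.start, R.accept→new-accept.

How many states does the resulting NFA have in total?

By structural recursion:
Each of the 7 symbol leaves contributes a 2-state fragment.
  p* → 4 states
  rpr → 4 states
  p*|rpr → 10 states
  (p*|rpr)* → 12 states
  (p*|rpr)*p → 13 states
  ((p*|rpr)*p)+ → 15 states
  rs((p*|rpr)*p)+ → 17 states

17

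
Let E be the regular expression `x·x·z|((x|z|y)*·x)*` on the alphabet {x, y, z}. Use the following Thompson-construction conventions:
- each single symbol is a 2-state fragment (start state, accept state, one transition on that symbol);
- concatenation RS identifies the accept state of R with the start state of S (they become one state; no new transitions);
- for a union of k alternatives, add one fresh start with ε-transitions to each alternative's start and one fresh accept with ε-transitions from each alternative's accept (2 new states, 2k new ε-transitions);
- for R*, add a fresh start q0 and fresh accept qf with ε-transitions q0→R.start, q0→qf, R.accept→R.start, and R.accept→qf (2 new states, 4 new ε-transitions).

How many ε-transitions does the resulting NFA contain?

18

Recursing over subexpressions:
Each of the 7 symbol leaves contributes 0 ε-transitions.
  x·x·z — 0 ε-transitions
  x|z|y — 6 ε-transitions
  (x|z|y)* — 10 ε-transitions
  (x|z|y)*·x — 10 ε-transitions
  ((x|z|y)*·x)* — 14 ε-transitions
  x·x·z|((x|z|y)*·x)* — 18 ε-transitions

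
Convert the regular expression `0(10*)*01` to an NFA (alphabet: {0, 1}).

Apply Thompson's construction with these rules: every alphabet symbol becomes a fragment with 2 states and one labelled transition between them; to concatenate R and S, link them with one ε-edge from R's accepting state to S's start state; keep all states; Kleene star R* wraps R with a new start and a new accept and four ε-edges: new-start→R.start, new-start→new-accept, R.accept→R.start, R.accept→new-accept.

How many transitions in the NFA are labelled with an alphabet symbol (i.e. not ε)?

5

Bottom-up over the parse tree:
Each of the 5 symbol leaves contributes exactly 1 symbol transition.
  0* = 1 symbol transition
  10* = 2 symbol transitions
  (10*)* = 2 symbol transitions
  0(10*)*01 = 5 symbol transitions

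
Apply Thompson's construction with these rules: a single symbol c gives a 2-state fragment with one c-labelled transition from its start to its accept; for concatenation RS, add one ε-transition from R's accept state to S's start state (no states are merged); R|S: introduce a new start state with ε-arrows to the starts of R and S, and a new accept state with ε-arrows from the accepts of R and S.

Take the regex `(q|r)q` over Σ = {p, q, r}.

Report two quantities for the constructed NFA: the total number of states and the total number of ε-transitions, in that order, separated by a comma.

8, 5

Per subexpression:
Each of the 3 symbol leaves contributes 2 states and 0 ε-transitions.
  q|r : 6 states, 4 ε-transitions
  (q|r)q : 8 states, 5 ε-transitions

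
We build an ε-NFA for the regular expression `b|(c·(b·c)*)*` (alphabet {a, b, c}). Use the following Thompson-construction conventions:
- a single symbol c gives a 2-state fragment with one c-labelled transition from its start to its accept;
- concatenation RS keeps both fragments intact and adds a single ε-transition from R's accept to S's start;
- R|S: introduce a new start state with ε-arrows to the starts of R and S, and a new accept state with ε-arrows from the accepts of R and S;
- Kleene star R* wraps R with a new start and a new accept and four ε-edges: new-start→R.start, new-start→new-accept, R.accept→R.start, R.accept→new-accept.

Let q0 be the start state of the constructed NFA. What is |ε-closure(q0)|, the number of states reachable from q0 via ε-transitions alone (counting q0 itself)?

6

Let C(F) = |ε-closure(F.start)| within fragment F, and note whether F accepts ε. Symbol fragments have C = 1 and do not accept ε. Then:
  b·c — |ε-closure| equals the left operand's closure size = 1 (its accept is not ε-reachable, so the closure stops there)
  (b·c)* — the star's fresh start ε-reaches both the body's start and the fresh accept: |ε-closure| = 2 + 1 = 3
  c·(b·c)* — |ε-closure| equals the left operand's closure size = 1 (its accept is not ε-reachable, so the closure stops there)
  (c·(b·c)*)* — the star's fresh start ε-reaches both the body's start and the fresh accept: |ε-closure| = 2 + 1 = 3
  b|(c·(b·c)*)* — |ε-closure| = 1 (new start) + (1 + 3) + 1 (new accept, since some branch ε-reaches its own accept) = 6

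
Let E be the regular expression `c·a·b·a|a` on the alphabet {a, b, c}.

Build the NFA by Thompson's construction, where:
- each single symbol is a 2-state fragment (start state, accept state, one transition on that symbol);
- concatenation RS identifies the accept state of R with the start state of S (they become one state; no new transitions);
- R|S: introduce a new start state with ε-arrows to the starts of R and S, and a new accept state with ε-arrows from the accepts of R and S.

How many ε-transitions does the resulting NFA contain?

4

Recursing over subexpressions:
Each of the 5 symbol leaves contributes 0 ε-transitions.
  c·a·b·a — 0 ε-transitions
  c·a·b·a|a — 4 ε-transitions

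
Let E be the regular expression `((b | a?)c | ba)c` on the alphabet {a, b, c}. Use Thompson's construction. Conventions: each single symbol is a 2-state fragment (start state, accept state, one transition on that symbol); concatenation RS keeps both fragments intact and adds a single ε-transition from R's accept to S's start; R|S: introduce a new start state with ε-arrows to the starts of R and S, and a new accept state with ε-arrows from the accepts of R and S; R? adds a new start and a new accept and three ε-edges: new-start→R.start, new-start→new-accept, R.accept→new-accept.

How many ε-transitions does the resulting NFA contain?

14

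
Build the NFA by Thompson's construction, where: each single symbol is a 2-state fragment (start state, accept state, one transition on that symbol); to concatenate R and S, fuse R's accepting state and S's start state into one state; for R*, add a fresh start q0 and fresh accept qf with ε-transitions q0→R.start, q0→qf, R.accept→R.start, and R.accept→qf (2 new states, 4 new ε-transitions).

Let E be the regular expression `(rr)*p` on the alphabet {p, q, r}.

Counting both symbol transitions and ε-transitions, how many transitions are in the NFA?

7

Building bottom-up:
Each of the 3 symbol leaves contributes 1 transition (1 symbol, 0 ε).
  rr → 2 transitions (2 symbol, 0 ε)
  (rr)* → 6 transitions (2 symbol, 4 ε)
  (rr)*p → 7 transitions (3 symbol, 4 ε)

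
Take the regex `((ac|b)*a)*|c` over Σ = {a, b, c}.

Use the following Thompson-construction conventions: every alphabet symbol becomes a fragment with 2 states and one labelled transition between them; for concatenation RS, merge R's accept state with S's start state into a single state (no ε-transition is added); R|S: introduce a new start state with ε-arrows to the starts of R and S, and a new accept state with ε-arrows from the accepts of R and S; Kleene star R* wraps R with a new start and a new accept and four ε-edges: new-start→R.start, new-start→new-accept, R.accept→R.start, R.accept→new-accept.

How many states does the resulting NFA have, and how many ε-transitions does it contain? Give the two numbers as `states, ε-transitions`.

Per subexpression:
Each of the 5 symbol leaves contributes 2 states and 0 ε-transitions.
  ac → 3 states, 0 ε-transitions
  ac|b → 7 states, 4 ε-transitions
  (ac|b)* → 9 states, 8 ε-transitions
  (ac|b)*a → 10 states, 8 ε-transitions
  ((ac|b)*a)* → 12 states, 12 ε-transitions
  ((ac|b)*a)*|c → 16 states, 16 ε-transitions

16, 16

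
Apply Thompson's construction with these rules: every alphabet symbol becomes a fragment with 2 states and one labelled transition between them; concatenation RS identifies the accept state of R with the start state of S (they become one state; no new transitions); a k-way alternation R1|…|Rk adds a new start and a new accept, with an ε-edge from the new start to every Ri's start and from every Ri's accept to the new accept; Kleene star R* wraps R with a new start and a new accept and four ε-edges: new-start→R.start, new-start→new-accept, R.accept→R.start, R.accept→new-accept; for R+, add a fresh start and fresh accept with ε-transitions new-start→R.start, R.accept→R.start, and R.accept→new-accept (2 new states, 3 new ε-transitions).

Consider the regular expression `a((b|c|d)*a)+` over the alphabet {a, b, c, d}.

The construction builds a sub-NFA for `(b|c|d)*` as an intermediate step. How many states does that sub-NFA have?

10

Fragment for `(b|c|d)*`:
Each of the 3 symbol leaves contributes a 2-state fragment.
  b|c|d — 8 states
  (b|c|d)* — 10 states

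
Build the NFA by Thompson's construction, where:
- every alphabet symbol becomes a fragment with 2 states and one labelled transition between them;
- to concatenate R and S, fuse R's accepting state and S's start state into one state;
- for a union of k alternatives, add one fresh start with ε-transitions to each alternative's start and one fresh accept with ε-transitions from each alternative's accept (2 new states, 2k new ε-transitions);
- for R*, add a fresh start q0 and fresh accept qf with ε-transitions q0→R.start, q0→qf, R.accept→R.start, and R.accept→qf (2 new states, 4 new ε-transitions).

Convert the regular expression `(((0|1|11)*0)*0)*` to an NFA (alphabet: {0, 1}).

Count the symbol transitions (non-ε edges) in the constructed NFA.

Bottom-up over the parse tree:
Each of the 6 symbol leaves contributes exactly 1 symbol transition.
  11 → 2 symbol transitions
  0|1|11 → 4 symbol transitions
  (0|1|11)* → 4 symbol transitions
  (0|1|11)*0 → 5 symbol transitions
  ((0|1|11)*0)* → 5 symbol transitions
  ((0|1|11)*0)*0 → 6 symbol transitions
  (((0|1|11)*0)*0)* → 6 symbol transitions

6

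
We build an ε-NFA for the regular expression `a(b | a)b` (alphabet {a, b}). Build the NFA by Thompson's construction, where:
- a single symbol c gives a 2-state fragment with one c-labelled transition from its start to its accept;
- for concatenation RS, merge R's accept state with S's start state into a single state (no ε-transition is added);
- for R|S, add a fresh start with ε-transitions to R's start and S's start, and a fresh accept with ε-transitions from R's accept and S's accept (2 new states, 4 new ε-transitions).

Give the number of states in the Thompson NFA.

8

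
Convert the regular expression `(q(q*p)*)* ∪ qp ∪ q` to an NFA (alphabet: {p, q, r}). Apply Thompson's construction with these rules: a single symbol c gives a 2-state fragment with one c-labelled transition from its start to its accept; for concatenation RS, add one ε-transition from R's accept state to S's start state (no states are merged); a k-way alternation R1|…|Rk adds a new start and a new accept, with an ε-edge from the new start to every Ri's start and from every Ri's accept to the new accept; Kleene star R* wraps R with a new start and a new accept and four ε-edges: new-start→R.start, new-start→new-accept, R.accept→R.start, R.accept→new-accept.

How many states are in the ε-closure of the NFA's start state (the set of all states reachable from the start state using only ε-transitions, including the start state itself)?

Let C(F) = |ε-closure(F.start)| within fragment F, and note whether F accepts ε. Symbol fragments have C = 1 and do not accept ε. Then:
  q* — new start has ε-edges to the inner start and to the new accept, so |closure| = 2 + 1 = 3
  q*p — the left operand accepts ε, so the closure extends into the next operand (via the concat ε-link); |closure| = 3 + 1 = 4
  (q*p)* — the star's fresh start ε-reaches both the body's start and the fresh accept: |closure| = 2 + 4 = 6
  q(q*p)* — same as the first factor's closure: |closure| = 1
  (q(q*p)*)* — new start has ε-edges to the inner start and to the new accept, so |closure| = 2 + 1 = 3
  qp — same as the first factor's closure: |closure| = 1
  (q(q*p)*)* ∪ qp ∪ q — new start ε-reaches every alternative's start; at least one alternative accepts ε, so the union's new accept is reached too: |closure| = 1 + 3 + 1 + 1 + 1 = 7

7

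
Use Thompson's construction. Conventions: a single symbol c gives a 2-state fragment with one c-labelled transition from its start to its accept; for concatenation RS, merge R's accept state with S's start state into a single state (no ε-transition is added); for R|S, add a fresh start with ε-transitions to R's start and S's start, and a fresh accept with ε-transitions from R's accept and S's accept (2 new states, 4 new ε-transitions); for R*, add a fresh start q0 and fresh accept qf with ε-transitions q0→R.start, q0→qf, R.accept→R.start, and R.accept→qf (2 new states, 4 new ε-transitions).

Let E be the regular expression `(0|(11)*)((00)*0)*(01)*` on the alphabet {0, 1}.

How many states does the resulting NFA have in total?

Building bottom-up:
Each of the 8 symbol leaves contributes a 2-state fragment.
  11 — 3 states
  (11)* — 5 states
  0|(11)* — 9 states
  00 — 3 states
  (00)* — 5 states
  (00)*0 — 6 states
  ((00)*0)* — 8 states
  01 — 3 states
  (01)* — 5 states
  (0|(11)*)((00)*0)*(01)* — 20 states

20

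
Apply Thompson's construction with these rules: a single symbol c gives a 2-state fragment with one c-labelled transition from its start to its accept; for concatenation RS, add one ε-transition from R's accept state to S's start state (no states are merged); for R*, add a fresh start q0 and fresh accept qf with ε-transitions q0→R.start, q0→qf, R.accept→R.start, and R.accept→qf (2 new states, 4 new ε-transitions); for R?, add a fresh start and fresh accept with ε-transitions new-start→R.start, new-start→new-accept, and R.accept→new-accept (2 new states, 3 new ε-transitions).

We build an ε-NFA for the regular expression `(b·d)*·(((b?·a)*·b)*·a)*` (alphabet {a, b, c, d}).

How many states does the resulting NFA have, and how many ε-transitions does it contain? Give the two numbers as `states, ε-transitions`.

22, 24

Per subexpression:
Each of the 6 symbol leaves contributes 2 states and 0 ε-transitions.
  b·d → 4 states, 1 ε-transition
  (b·d)* → 6 states, 5 ε-transitions
  b? → 4 states, 3 ε-transitions
  b?·a → 6 states, 4 ε-transitions
  (b?·a)* → 8 states, 8 ε-transitions
  (b?·a)*·b → 10 states, 9 ε-transitions
  ((b?·a)*·b)* → 12 states, 13 ε-transitions
  ((b?·a)*·b)*·a → 14 states, 14 ε-transitions
  (((b?·a)*·b)*·a)* → 16 states, 18 ε-transitions
  (b·d)*·(((b?·a)*·b)*·a)* → 22 states, 24 ε-transitions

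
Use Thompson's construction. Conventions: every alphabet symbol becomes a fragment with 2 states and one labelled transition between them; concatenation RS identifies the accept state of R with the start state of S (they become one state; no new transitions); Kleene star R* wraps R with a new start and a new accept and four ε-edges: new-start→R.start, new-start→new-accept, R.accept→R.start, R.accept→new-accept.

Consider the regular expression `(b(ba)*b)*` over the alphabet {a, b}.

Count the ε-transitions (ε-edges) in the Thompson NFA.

By structural recursion:
Each of the 4 symbol leaves contributes 0 ε-transitions.
  ba — 0 ε-transitions
  (ba)* — 4 ε-transitions
  b(ba)*b — 4 ε-transitions
  (b(ba)*b)* — 8 ε-transitions

8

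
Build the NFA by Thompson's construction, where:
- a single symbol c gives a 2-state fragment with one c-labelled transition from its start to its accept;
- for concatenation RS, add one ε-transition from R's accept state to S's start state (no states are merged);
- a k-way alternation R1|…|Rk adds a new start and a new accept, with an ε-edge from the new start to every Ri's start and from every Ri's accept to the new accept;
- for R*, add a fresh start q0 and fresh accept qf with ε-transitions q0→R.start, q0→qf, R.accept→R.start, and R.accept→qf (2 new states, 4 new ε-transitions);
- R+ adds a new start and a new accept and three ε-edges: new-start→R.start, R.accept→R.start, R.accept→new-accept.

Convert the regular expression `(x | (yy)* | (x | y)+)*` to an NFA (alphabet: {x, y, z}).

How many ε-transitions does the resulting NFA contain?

Bottom-up over the parse tree:
Each of the 5 symbol leaves contributes 0 ε-transitions.
  yy → 1 ε-transition
  (yy)* → 5 ε-transitions
  x | y → 4 ε-transitions
  (x | y)+ → 7 ε-transitions
  x | (yy)* | (x | y)+ → 18 ε-transitions
  (x | (yy)* | (x | y)+)* → 22 ε-transitions

22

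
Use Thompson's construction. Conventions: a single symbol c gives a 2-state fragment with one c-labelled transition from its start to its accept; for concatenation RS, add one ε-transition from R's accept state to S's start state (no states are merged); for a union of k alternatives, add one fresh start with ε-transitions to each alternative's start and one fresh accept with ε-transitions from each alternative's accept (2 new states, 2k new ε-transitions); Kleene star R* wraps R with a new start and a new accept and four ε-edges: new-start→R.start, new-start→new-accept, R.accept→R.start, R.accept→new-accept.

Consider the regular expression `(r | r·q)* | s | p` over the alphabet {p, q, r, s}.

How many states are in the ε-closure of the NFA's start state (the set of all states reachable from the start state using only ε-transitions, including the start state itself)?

Compute the ε-closure size of each fragment's start state recursively; a symbol fragment's start has no outgoing ε-edge, so its closure is just itself (size 1).
  r·q : same as the first factor's closure: |closure| = 1
  r | r·q : new start ε-reaches every alternative's start; none of them accept ε, so the new accept is not reached: |closure| = 1 + 1 + 1 = 3
  (r | r·q)* : new start has ε-edges to the inner start and to the new accept, so |closure| = 2 + 3 = 5
  (r | r·q)* | s | p : |closure| = 1 (new start) + (5 + 1 + 1) + 1 (new accept, since some branch ε-reaches its own accept) = 9

9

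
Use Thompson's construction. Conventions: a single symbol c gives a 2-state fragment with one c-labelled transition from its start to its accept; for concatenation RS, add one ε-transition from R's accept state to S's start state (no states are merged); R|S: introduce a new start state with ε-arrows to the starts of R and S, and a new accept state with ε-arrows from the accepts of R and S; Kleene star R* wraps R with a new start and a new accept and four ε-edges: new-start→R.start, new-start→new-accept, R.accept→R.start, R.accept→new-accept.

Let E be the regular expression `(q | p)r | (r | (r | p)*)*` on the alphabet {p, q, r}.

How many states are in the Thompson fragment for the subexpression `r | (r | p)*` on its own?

12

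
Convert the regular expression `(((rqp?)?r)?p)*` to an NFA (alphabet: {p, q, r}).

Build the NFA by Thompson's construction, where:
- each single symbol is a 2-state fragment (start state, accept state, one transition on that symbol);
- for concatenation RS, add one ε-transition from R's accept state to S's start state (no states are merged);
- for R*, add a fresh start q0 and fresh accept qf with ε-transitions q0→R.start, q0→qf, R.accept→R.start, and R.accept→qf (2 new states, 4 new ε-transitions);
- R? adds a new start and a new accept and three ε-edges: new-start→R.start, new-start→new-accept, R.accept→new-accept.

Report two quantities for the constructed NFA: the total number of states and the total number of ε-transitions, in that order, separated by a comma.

18, 17

Bottom-up over the parse tree:
Each of the 5 symbol leaves contributes 2 states and 0 ε-transitions.
  p? → 4 states, 3 ε-transitions
  rqp? → 8 states, 5 ε-transitions
  (rqp?)? → 10 states, 8 ε-transitions
  (rqp?)?r → 12 states, 9 ε-transitions
  ((rqp?)?r)? → 14 states, 12 ε-transitions
  ((rqp?)?r)?p → 16 states, 13 ε-transitions
  (((rqp?)?r)?p)* → 18 states, 17 ε-transitions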